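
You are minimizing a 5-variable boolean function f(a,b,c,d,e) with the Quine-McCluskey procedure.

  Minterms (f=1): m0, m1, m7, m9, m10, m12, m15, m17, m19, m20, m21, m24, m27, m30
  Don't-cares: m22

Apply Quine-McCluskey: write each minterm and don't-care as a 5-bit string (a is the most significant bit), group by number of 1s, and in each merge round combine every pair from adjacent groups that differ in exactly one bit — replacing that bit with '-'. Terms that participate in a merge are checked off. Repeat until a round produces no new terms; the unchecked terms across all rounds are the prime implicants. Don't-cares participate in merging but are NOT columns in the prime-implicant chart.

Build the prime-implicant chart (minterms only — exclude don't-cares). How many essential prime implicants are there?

size-2^0 implicants → 00000(✓)  00001(✓)  00111(✓)  01001(✓)  01010  01100  01111(✓)  10001(✓)  10011(✓)  10100(✓)  10101(✓)  10110(✓)  11000  11011(✓)  11110(✓)
size-2^1 implicants → -0001  0-001  0-111  0000-  1-011  1-110  10-01  100-1  101-0  1010-
Unchecked terms (primes): -0001, 0-001, 0-111, 0000-, 01010, 01100, 1-011, 1-110, 10-01, 100-1, 101-0, 1010-, 11000
Minterm coverage:
  m0 ⊆ 0000- [E]
  m1 ⊆ -0001,0-001,0000-
  m7 ⊆ 0-111 [E]
  m9 ⊆ 0-001 [E]
  m10 ⊆ 01010 [E]
  m12 ⊆ 01100 [E]
  m15 ⊆ 0-111 [E]
  m17 ⊆ -0001,10-01,100-1
  m19 ⊆ 1-011,100-1
  m20 ⊆ 101-0,1010-
  m21 ⊆ 10-01,1010-
  m24 ⊆ 11000 [E]
  m27 ⊆ 1-011 [E]
  m30 ⊆ 1-110 [E]
E = {0-001, 0-111, 0000-, 01010, 01100, 1-011, 1-110, 11000}

8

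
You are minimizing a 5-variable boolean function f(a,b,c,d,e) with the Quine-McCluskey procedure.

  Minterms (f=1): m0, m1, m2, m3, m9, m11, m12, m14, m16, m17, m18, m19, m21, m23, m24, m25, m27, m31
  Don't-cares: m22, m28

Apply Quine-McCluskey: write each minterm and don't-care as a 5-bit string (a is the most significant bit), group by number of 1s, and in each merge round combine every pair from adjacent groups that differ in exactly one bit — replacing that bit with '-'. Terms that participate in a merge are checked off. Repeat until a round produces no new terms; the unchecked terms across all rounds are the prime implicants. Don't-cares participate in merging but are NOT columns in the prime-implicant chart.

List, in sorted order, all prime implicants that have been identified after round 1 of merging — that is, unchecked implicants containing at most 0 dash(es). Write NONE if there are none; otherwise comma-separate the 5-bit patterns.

NONE

size-2^0 implicants → 00000(✓)  00001(✓)  00010(✓)  00011(✓)  01001(✓)  01011(✓)  01100(✓)  01110(✓)  10000(✓)  10001(✓)  10010(✓)  10011(✓)  10101(✓)  10110(✓)  10111(✓)  11000(✓)  11001(✓)  11011(✓)  11100(✓)  11111(✓)
size-2^1 implicants → -0000(✓)  -0001(✓)  -0010(✓)  -0011(✓)  -1001(✓)  -1011(✓)  -1100  0-001(✓)  0-011(✓)  000-0(✓)  000-1(✓)  0000-(✓)  0001-(✓)  010-1(✓)  011-0  1-000(✓)  1-001(✓)  1-011(✓)  1-111(✓)  10-01(✓)  10-10(✓)  10-11(✓)  100-0(✓)  100-1(✓)  1000-(✓)  1001-(✓)  101-1(✓)  1011-(✓)  11-00  11-11(✓)  110-1(✓)  1100-(✓)
size-2^2 implicants → --001(✓)  --011(✓)  -00-0(✓)  -00-1(✓)  -000-(✓)  -001-(✓)  -10-1(✓)  0-0-1(✓)  000--(✓)  1--11  1-0-1(✓)  1-00-  10--1  10-1-  100--(✓)
size-2^3 implicants → --0-1  -00--
Unchecked terms (primes): --0-1, -00--, -1100, 011-0, 1--11, 1-00-, 10--1, 10-1-, 11-00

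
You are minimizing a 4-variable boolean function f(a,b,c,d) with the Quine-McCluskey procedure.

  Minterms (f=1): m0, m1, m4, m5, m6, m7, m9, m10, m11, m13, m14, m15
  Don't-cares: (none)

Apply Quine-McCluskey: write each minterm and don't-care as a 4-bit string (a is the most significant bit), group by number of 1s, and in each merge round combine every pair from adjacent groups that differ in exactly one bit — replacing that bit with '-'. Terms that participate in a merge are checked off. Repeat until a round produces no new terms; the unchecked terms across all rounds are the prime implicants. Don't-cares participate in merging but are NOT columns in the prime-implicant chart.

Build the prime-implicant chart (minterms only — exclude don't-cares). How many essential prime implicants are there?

2

size-2^0 implicants → 0000(✓)  0001(✓)  0100(✓)  0101(✓)  0110(✓)  0111(✓)  1001(✓)  1010(✓)  1011(✓)  1101(✓)  1110(✓)  1111(✓)
size-2^1 implicants → -001(✓)  -101(✓)  -110(✓)  -111(✓)  0-00(✓)  0-01(✓)  000-(✓)  01-0(✓)  01-1(✓)  010-(✓)  011-(✓)  1-01(✓)  1-10(✓)  1-11(✓)  10-1(✓)  101-(✓)  11-1(✓)  111-(✓)
size-2^2 implicants → --01  -1-1  -11-  0-0-  01--  1--1  1-1-
Unchecked terms (primes): --01, -1-1, -11-, 0-0-, 01--, 1--1, 1-1-
Minterm coverage:
  m0 ⊆ 0-0- [E]
  m1 ⊆ --01,0-0-
  m4 ⊆ 0-0-,01--
  m5 ⊆ --01,-1-1,0-0-,01--
  m6 ⊆ -11-,01--
  m7 ⊆ -1-1,-11-,01--
  m9 ⊆ --01,1--1
  m10 ⊆ 1-1- [E]
  m11 ⊆ 1--1,1-1-
  m13 ⊆ --01,-1-1,1--1
  m14 ⊆ -11-,1-1-
  m15 ⊆ -1-1,-11-,1--1,1-1-
E = {0-0-, 1-1-}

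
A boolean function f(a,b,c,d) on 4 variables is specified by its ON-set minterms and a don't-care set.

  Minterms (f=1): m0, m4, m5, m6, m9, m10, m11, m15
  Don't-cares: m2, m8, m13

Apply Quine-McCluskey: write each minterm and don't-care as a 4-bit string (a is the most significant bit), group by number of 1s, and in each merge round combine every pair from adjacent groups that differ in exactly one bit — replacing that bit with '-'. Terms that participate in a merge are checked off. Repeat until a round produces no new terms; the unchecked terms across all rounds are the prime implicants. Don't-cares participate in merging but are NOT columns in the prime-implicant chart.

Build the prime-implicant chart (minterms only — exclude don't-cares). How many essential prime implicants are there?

Round 0: 0000✓ 0010✓ 0100✓ 0101✓ 0110✓ 1000✓ 1001✓ 1010✓ 1011✓ 1101✓ 1111✓
Round 1: -000✓ -010✓ -101 0-00✓ 0-10✓ 00-0✓ 01-0✓ 010- 1-01✓ 1-11✓ 10-0✓ 10-1✓ 100-✓ 101-✓ 11-1✓
Round 2: -0-0 0--0 1--1 10--
PIs = {-0-0, -101, 0--0, 010-, 1--1, 10--}
Coverage chart:
  m0: -0-0,0--0
  m4: 0--0,010-
  m5: -101,010-
  m6: 0--0 ←essential
  m9: 1--1,10--
  m10: -0-0,10--
  m11: 1--1,10--
  m15: 1--1 ←essential
Essential: 0--0, 1--1

2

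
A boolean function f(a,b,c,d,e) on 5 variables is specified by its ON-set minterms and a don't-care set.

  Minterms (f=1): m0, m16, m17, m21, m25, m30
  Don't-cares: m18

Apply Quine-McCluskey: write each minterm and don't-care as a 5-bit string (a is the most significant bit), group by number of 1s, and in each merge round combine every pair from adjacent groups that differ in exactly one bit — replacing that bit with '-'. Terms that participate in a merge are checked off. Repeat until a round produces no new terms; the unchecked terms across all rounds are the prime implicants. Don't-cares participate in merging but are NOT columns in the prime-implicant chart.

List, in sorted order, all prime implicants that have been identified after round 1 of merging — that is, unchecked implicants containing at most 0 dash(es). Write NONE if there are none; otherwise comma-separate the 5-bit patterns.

size-2^0 implicants → 00000(✓)  10000(✓)  10001(✓)  10010(✓)  10101(✓)  11001(✓)  11110
size-2^1 implicants → -0000  1-001  10-01  100-0  1000-
Unchecked terms (primes): -0000, 1-001, 10-01, 100-0, 1000-, 11110

11110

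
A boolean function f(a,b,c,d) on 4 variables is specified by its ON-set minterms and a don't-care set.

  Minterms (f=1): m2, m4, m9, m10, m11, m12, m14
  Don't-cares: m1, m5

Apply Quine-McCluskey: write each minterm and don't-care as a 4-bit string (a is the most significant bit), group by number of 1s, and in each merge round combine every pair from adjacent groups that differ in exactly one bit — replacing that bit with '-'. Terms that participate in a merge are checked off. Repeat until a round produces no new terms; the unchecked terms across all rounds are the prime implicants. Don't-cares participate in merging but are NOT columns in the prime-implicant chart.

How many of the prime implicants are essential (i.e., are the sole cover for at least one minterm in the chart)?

1

Round 0: 0001✓ 0010✓ 0100✓ 0101✓ 1001✓ 1010✓ 1011✓ 1100✓ 1110✓
Round 1: -001 -010 -100 0-01 010- 1-10 10-1 101- 11-0
PIs = {-001, -010, -100, 0-01, 010-, 1-10, 10-1, 101-, 11-0}
Coverage chart:
  m2: -010 ←essential
  m4: -100,010-
  m9: -001,10-1
  m10: -010,1-10,101-
  m11: 10-1,101-
  m12: -100,11-0
  m14: 1-10,11-0
Essential: -010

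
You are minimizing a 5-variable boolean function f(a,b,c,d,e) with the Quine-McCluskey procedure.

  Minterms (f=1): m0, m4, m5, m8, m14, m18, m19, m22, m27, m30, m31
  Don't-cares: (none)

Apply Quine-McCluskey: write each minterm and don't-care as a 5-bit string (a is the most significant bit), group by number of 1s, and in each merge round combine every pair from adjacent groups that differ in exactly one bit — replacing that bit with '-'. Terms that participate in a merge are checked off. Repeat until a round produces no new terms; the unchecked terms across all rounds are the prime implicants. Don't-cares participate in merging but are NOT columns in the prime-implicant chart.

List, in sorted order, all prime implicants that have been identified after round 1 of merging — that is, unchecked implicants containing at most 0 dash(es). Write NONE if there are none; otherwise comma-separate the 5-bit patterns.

size-2^0 implicants → 00000(✓)  00100(✓)  00101(✓)  01000(✓)  01110(✓)  10010(✓)  10011(✓)  10110(✓)  11011(✓)  11110(✓)  11111(✓)
size-2^1 implicants → -1110  0-000  00-00  0010-  1-011  1-110  10-10  1001-  11-11  1111-
Unchecked terms (primes): -1110, 0-000, 00-00, 0010-, 1-011, 1-110, 10-10, 1001-, 11-11, 1111-

NONE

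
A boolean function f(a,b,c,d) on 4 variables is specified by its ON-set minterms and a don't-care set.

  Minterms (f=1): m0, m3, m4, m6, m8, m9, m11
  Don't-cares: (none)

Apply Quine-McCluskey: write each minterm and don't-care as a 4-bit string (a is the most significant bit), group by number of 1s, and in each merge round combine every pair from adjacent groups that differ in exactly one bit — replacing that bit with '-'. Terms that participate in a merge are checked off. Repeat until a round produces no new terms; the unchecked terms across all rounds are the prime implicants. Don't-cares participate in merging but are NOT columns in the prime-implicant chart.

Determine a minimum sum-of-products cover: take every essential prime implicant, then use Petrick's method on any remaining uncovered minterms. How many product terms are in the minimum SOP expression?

[col 0] 0000*, 0011*, 0100*, 0110*, 1000*, 1001*, 1011*
[col 1] -000, -011, 0-00, 01-0, 10-1, 100-
Prime implicants: -000, -011, 0-00, 01-0, 10-1, 100-
PI chart (minterm → PIs covering it):
  0 | -000,0-00
  3 | -011  (sole → essential)
  4 | 0-00,01-0
  6 | 01-0  (sole → essential)
  8 | -000,100-
  9 | 10-1,100-
  11 | -011,10-1
Essential prime implicants: -011, 01-0
Petrick residual → -000, 10-1
Minimum SOP uses 4 PIs: b'c'd' + b'cd + a'bd' + ab'd

4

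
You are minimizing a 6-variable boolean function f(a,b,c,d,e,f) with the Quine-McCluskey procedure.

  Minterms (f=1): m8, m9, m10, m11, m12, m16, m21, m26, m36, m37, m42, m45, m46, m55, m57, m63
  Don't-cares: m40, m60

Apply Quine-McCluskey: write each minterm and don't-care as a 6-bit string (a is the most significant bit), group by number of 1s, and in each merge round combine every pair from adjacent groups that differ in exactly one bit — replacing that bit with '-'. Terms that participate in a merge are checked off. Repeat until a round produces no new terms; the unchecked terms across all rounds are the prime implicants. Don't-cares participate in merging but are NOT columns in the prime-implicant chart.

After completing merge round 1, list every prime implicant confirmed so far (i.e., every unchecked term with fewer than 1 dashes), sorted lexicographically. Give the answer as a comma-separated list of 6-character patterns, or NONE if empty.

[col 0] 001000*, 001001*, 001010*, 001011*, 001100*, 010000, 010101, 011010*, 100100*, 100101*, 101000*, 101010*, 101101*, 101110*, 110111*, 111001, 111100, 111111*
[col 1] -01000*, -01010*, 0-1010, 001-00, 0010-0*, 0010-1*, 00100-*, 00101-*, 10-101, 10010-, 101-10, 1010-0*, 11-111
[col 2] -010-0, 0010--
Prime implicants: -010-0, 0-1010, 001-00, 0010--, 010000, 010101, 10-101, 10010-, 101-10, 11-111, 111001, 111100

010000, 010101, 111001, 111100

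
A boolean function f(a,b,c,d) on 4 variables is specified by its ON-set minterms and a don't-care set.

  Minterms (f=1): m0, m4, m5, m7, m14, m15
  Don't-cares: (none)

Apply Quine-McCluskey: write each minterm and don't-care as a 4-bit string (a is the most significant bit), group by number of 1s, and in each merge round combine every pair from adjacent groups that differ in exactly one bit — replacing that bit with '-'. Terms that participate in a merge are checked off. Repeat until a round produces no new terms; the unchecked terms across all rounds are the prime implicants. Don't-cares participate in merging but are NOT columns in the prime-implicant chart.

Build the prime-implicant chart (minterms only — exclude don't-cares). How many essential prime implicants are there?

Round 0: 0000✓ 0100✓ 0101✓ 0111✓ 1110✓ 1111✓
Round 1: -111 0-00 01-1 010- 111-
PIs = {-111, 0-00, 01-1, 010-, 111-}
Coverage chart:
  m0: 0-00 ←essential
  m4: 0-00,010-
  m5: 01-1,010-
  m7: -111,01-1
  m14: 111- ←essential
  m15: -111,111-
Essential: 0-00, 111-

2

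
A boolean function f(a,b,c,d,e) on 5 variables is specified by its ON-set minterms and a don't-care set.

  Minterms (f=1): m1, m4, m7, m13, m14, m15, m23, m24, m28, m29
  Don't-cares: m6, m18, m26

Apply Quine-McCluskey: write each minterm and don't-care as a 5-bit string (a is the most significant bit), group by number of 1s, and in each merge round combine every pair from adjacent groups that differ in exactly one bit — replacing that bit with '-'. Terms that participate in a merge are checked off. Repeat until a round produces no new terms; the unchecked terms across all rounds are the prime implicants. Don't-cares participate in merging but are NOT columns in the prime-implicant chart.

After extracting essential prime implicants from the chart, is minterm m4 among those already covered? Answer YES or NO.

YES

Round 0: 00001 00100✓ 00110✓ 00111✓ 01101✓ 01110✓ 01111✓ 10010✓ 10111✓ 11000✓ 11010✓ 11100✓ 11101✓
Round 1: -0111 -1101 0-110✓ 0-111✓ 001-0 0011-✓ 011-1 0111-✓ 1-010 11-00 110-0 1110-
Round 2: 0-11-
PIs = {-0111, -1101, 0-11-, 00001, 001-0, 011-1, 1-010, 11-00, 110-0, 1110-}
Coverage chart:
  m1: 00001 ←essential
  m4: 001-0 ←essential
  m7: -0111,0-11-
  m13: -1101,011-1
  m14: 0-11- ←essential
  m15: 0-11-,011-1
  m23: -0111 ←essential
  m24: 11-00,110-0
  m28: 11-00,1110-
  m29: -1101,1110-
Essential: -0111, 0-11-, 00001, 001-0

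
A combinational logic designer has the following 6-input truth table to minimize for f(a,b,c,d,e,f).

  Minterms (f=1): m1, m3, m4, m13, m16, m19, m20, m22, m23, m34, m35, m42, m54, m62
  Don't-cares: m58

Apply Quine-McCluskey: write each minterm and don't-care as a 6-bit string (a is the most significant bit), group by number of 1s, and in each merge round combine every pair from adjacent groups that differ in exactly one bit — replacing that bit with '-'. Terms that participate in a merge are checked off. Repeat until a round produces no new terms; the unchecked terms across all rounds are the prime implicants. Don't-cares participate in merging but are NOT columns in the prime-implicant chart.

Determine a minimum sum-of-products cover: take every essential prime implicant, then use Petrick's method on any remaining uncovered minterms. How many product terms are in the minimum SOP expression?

[col 0] 000001*, 000011*, 000100*, 001101, 010000*, 010011*, 010100*, 010110*, 010111*, 100010*, 100011*, 101010*, 110110*, 111010*, 111110*
[col 1] -00011, -10110, 0-0011, 0-0100, 0000-1, 010-00, 010-11, 0101-0, 01011-, 1-1010, 10-010, 10001-, 11-110, 111-10
Prime implicants: -00011, -10110, 0-0011, 0-0100, 0000-1, 001101, 010-00, 010-11, 0101-0, 01011-, 1-1010, 10-010, 10001-, 11-110, 111-10
PI chart (minterm → PIs covering it):
  1 | 0000-1  (sole → essential)
  3 | -00011,0-0011,0000-1
  4 | 0-0100  (sole → essential)
  13 | 001101  (sole → essential)
  16 | 010-00  (sole → essential)
  19 | 0-0011,010-11
  20 | 0-0100,010-00,0101-0
  22 | -10110,0101-0,01011-
  23 | 010-11,01011-
  34 | 10-010,10001-
  35 | -00011,10001-
  42 | 1-1010,10-010
  54 | -10110,11-110
  62 | 11-110,111-10
Essential prime implicants: 0-0100, 0000-1, 001101, 010-00
Petrick residual → -00011, -10110, 010-11, 10-010, 11-110
Minimum SOP uses 9 PIs: b'c'd'ef + bc'def' + a'c'de'f' + a'b'c'd'f + a'b'cde'f + a'bc'e'f' + a'bc'ef + ab'd'ef' + abdef'

9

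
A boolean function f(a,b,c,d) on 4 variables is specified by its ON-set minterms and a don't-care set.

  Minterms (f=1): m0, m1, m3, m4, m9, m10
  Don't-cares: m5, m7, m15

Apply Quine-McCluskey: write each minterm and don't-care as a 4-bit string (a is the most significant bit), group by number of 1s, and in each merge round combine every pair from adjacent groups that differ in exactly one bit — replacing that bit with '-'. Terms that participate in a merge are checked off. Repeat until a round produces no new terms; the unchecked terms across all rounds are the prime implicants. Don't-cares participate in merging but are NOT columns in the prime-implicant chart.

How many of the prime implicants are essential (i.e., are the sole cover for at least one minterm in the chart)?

[col 0] 0000*, 0001*, 0011*, 0100*, 0101*, 0111*, 1001*, 1010, 1111*
[col 1] -001, -111, 0-00*, 0-01*, 0-11*, 00-1*, 000-*, 01-1*, 010-*
[col 2] 0--1, 0-0-
Prime implicants: -001, -111, 0--1, 0-0-, 1010
PI chart (minterm → PIs covering it):
  0 | 0-0-  (sole → essential)
  1 | -001,0--1,0-0-
  3 | 0--1  (sole → essential)
  4 | 0-0-  (sole → essential)
  9 | -001  (sole → essential)
  10 | 1010  (sole → essential)
Essential prime implicants: -001, 0--1, 0-0-, 1010

4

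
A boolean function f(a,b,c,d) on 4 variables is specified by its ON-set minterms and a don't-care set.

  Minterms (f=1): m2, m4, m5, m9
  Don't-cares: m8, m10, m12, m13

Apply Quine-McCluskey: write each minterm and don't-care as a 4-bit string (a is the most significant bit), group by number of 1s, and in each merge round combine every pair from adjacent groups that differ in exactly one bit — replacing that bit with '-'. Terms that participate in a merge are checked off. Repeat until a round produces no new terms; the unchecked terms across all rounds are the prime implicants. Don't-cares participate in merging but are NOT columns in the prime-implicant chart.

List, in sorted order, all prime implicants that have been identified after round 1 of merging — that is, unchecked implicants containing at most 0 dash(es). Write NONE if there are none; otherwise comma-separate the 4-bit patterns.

[col 0] 0010*, 0100*, 0101*, 1000*, 1001*, 1010*, 1100*, 1101*
[col 1] -010, -100*, -101*, 010-*, 1-00*, 1-01*, 10-0, 100-*, 110-*
[col 2] -10-, 1-0-
Prime implicants: -010, -10-, 1-0-, 10-0

NONE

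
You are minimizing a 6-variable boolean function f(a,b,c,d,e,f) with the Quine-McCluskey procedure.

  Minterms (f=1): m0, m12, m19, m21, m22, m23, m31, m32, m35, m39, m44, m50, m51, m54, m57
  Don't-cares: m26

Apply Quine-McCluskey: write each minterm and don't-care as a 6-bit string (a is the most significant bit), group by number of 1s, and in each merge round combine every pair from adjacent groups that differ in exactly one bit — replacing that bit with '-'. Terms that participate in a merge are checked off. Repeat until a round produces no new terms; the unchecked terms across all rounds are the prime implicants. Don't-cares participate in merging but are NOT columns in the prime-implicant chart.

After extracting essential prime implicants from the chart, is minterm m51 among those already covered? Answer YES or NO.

NO

[col 0] 000000*, 001100*, 010011*, 010101*, 010110*, 010111*, 011010, 011111*, 100000*, 100011*, 100111*, 101100*, 110010*, 110011*, 110110*, 111001
[col 1] -00000, -01100, -10011, -10110, 01-111, 010-11, 0101-1, 01011-, 1-0011, 100-11, 110-10, 11001-
Prime implicants: -00000, -01100, -10011, -10110, 01-111, 010-11, 0101-1, 01011-, 011010, 1-0011, 100-11, 110-10, 11001-, 111001
PI chart (minterm → PIs covering it):
  0 | -00000  (sole → essential)
  12 | -01100  (sole → essential)
  19 | -10011,010-11
  21 | 0101-1  (sole → essential)
  22 | -10110,01011-
  23 | 01-111,010-11,0101-1,01011-
  31 | 01-111  (sole → essential)
  32 | -00000  (sole → essential)
  35 | 1-0011,100-11
  39 | 100-11  (sole → essential)
  44 | -01100  (sole → essential)
  50 | 110-10,11001-
  51 | -10011,1-0011,11001-
  54 | -10110,110-10
  57 | 111001  (sole → essential)
Essential prime implicants: -00000, -01100, 01-111, 0101-1, 100-11, 111001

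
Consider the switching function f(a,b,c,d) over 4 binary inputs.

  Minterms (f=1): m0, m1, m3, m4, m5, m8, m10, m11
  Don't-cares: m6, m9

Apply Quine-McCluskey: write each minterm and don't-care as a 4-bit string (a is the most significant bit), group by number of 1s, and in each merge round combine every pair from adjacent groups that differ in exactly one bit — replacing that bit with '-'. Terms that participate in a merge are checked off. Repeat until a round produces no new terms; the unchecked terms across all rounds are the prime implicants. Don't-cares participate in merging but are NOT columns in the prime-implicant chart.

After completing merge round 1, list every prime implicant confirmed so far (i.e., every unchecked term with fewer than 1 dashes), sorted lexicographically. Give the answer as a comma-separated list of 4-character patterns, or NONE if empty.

Round 0: 0000✓ 0001✓ 0011✓ 0100✓ 0101✓ 0110✓ 1000✓ 1001✓ 1010✓ 1011✓
Round 1: -000✓ -001✓ -011✓ 0-00✓ 0-01✓ 00-1✓ 000-✓ 01-0 010-✓ 10-0✓ 10-1✓ 100-✓ 101-✓
Round 2: -0-1 -00- 0-0- 10--
PIs = {-0-1, -00-, 0-0-, 01-0, 10--}

NONE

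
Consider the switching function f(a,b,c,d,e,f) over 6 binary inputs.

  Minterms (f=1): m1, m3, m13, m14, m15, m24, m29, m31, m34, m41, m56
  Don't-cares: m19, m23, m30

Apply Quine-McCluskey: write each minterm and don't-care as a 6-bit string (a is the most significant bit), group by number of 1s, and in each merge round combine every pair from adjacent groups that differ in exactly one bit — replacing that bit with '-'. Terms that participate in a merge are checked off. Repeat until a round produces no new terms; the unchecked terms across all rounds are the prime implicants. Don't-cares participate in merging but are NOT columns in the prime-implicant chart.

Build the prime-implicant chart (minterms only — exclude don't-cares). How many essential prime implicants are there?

[col 0] 000001*, 000011*, 001101*, 001110*, 001111*, 010011*, 010111*, 011000*, 011101*, 011110*, 011111*, 100010, 101001, 111000*
[col 1] -11000, 0-0011, 0-1101*, 0-1110*, 0-1111*, 0000-1, 0011-1*, 00111-*, 01-111, 010-11, 0111-1*, 01111-*
[col 2] 0-11-1, 0-111-
Prime implicants: -11000, 0-0011, 0-11-1, 0-111-, 0000-1, 01-111, 010-11, 100010, 101001
PI chart (minterm → PIs covering it):
  1 | 0000-1  (sole → essential)
  3 | 0-0011,0000-1
  13 | 0-11-1  (sole → essential)
  14 | 0-111-  (sole → essential)
  15 | 0-11-1,0-111-
  24 | -11000  (sole → essential)
  29 | 0-11-1  (sole → essential)
  31 | 0-11-1,0-111-,01-111
  34 | 100010  (sole → essential)
  41 | 101001  (sole → essential)
  56 | -11000  (sole → essential)
Essential prime implicants: -11000, 0-11-1, 0-111-, 0000-1, 100010, 101001

6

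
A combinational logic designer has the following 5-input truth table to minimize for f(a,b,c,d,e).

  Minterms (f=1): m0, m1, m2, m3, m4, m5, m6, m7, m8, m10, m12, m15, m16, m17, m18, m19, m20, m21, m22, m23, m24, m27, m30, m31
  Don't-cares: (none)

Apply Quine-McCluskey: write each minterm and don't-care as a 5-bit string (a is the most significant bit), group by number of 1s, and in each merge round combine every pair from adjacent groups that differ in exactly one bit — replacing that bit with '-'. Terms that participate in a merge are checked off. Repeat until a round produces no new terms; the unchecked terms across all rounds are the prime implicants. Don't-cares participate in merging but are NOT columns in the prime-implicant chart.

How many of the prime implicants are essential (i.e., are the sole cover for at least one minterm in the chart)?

size-2^0 implicants → 00000(✓)  00001(✓)  00010(✓)  00011(✓)  00100(✓)  00101(✓)  00110(✓)  00111(✓)  01000(✓)  01010(✓)  01100(✓)  01111(✓)  10000(✓)  10001(✓)  10010(✓)  10011(✓)  10100(✓)  10101(✓)  10110(✓)  10111(✓)  11000(✓)  11011(✓)  11110(✓)  11111(✓)
size-2^1 implicants → -0000(✓)  -0001(✓)  -0010(✓)  -0011(✓)  -0100(✓)  -0101(✓)  -0110(✓)  -0111(✓)  -1000(✓)  -1111(✓)  0-000(✓)  0-010(✓)  0-100(✓)  0-111(✓)  00-00(✓)  00-01(✓)  00-10(✓)  00-11(✓)  000-0(✓)  000-1(✓)  0000-(✓)  0001-(✓)  001-0(✓)  001-1(✓)  0010-(✓)  0011-(✓)  01-00(✓)  010-0(✓)  1-000(✓)  1-011(✓)  1-110(✓)  1-111(✓)  10-00(✓)  10-01(✓)  10-10(✓)  10-11(✓)  100-0(✓)  100-1(✓)  1000-(✓)  1001-(✓)  101-0(✓)  101-1(✓)  1010-(✓)  1011-(✓)  11-11(✓)  1111-(✓)
size-2^2 implicants → --000  --111  -0-00(✓)  -0-01(✓)  -0-10(✓)  -0-11(✓)  -00-0(✓)  -00-1(✓)  -000-(✓)  -001-(✓)  -01-0(✓)  -01-1(✓)  -010-(✓)  -011-(✓)  0--00  0-0-0  00--0(✓)  00--1(✓)  00-0-(✓)  00-1-(✓)  000--(✓)  001--(✓)  1--11  1-11-  10--0(✓)  10--1(✓)  10-0-(✓)  10-1-(✓)  100--(✓)  101--(✓)
size-2^3 implicants → -0--0(✓)  -0--1(✓)  -0-0-(✓)  -0-1-(✓)  -00--(✓)  -01--(✓)  00---(✓)  10---(✓)
size-2^4 implicants → -0---
Unchecked terms (primes): --000, --111, -0---, 0--00, 0-0-0, 1--11, 1-11-
Minterm coverage:
  m0 ⊆ --000,-0---,0--00,0-0-0
  m1 ⊆ -0--- [E]
  m2 ⊆ -0---,0-0-0
  m3 ⊆ -0--- [E]
  m4 ⊆ -0---,0--00
  m5 ⊆ -0--- [E]
  m6 ⊆ -0--- [E]
  m7 ⊆ --111,-0---
  m8 ⊆ --000,0--00,0-0-0
  m10 ⊆ 0-0-0 [E]
  m12 ⊆ 0--00 [E]
  m15 ⊆ --111 [E]
  m16 ⊆ --000,-0---
  m17 ⊆ -0--- [E]
  m18 ⊆ -0--- [E]
  m19 ⊆ -0---,1--11
  m20 ⊆ -0--- [E]
  m21 ⊆ -0--- [E]
  m22 ⊆ -0---,1-11-
  m23 ⊆ --111,-0---,1--11,1-11-
  m24 ⊆ --000 [E]
  m27 ⊆ 1--11 [E]
  m30 ⊆ 1-11- [E]
  m31 ⊆ --111,1--11,1-11-
E = {--000, --111, -0---, 0--00, 0-0-0, 1--11, 1-11-}

7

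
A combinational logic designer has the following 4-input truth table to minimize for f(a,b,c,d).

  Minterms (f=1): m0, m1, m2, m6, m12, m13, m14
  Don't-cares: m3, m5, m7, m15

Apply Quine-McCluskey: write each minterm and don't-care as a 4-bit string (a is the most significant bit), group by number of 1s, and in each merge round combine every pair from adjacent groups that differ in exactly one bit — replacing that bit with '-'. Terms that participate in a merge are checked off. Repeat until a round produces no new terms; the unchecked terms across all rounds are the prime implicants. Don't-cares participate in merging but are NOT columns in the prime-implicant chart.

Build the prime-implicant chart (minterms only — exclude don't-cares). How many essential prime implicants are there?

size-2^0 implicants → 0000(✓)  0001(✓)  0010(✓)  0011(✓)  0101(✓)  0110(✓)  0111(✓)  1100(✓)  1101(✓)  1110(✓)  1111(✓)
size-2^1 implicants → -101(✓)  -110(✓)  -111(✓)  0-01(✓)  0-10(✓)  0-11(✓)  00-0(✓)  00-1(✓)  000-(✓)  001-(✓)  01-1(✓)  011-(✓)  11-0(✓)  11-1(✓)  110-(✓)  111-(✓)
size-2^2 implicants → -1-1  -11-  0--1  0-1-  00--  11--
Unchecked terms (primes): -1-1, -11-, 0--1, 0-1-, 00--, 11--
Minterm coverage:
  m0 ⊆ 00-- [E]
  m1 ⊆ 0--1,00--
  m2 ⊆ 0-1-,00--
  m6 ⊆ -11-,0-1-
  m12 ⊆ 11-- [E]
  m13 ⊆ -1-1,11--
  m14 ⊆ -11-,11--
E = {00--, 11--}

2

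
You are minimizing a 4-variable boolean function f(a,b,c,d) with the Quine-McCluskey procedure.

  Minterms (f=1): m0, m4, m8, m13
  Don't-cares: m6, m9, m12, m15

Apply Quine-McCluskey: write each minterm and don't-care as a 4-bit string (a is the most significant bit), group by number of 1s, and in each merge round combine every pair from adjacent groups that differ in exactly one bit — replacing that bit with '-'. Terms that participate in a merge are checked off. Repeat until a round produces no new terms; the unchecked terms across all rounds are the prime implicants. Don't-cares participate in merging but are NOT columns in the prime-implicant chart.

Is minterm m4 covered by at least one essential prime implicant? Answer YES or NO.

YES

[col 0] 0000*, 0100*, 0110*, 1000*, 1001*, 1100*, 1101*, 1111*
[col 1] -000*, -100*, 0-00*, 01-0, 1-00*, 1-01*, 100-*, 11-1, 110-*
[col 2] --00, 1-0-
Prime implicants: --00, 01-0, 1-0-, 11-1
PI chart (minterm → PIs covering it):
  0 | --00  (sole → essential)
  4 | --00,01-0
  8 | --00,1-0-
  13 | 1-0-,11-1
Essential prime implicants: --00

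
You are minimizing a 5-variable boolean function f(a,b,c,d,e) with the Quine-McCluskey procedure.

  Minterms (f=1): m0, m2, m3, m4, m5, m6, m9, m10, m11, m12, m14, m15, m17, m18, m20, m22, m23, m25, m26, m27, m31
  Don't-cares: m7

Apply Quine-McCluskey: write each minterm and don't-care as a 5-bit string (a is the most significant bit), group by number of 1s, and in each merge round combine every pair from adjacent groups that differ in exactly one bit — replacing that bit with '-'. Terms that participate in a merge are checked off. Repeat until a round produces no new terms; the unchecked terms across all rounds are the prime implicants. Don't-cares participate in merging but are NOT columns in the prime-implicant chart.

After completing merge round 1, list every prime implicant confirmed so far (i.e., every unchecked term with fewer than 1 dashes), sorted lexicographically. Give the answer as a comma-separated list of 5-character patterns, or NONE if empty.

[col 0] 00000*, 00010*, 00011*, 00100*, 00101*, 00110*, 00111*, 01001*, 01010*, 01011*, 01100*, 01110*, 01111*, 10001*, 10010*, 10100*, 10110*, 10111*, 11001*, 11010*, 11011*, 11111*
[col 1] -0010*, -0100*, -0110*, -0111*, -1001*, -1010*, -1011*, -1111*, 0-010*, 0-011*, 0-100*, 0-110*, 0-111*, 00-00*, 00-10*, 00-11*, 000-0*, 0001-*, 001-0*, 001-1*, 0010-*, 0011-*, 01-10*, 01-11*, 010-1*, 0101-*, 011-0*, 0111-*, 1-001, 1-010*, 1-111*, 10-10*, 101-0*, 1011-*, 11-11*, 110-1*, 1101-*
[col 2] --010, --111, -0-10, -01-0, -011-, -1-11, -10-1, -101-, 0--10*, 0--11*, 0-01-*, 0-1-0, 0-11-*, 00--0, 00-1-*, 001--, 01-1-*
[col 3] 0--1-
Prime implicants: --010, --111, -0-10, -01-0, -011-, -1-11, -10-1, -101-, 0--1-, 0-1-0, 00--0, 001--, 1-001

NONE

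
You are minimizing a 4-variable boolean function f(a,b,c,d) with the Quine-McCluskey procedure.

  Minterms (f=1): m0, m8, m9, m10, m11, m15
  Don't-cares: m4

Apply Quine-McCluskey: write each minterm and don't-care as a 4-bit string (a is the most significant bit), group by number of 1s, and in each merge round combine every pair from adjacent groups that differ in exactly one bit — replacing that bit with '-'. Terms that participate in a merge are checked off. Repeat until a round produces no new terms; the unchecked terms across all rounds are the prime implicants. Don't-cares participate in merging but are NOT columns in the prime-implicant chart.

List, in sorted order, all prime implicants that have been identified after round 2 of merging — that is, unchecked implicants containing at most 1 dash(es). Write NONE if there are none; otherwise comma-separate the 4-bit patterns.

Round 0: 0000✓ 0100✓ 1000✓ 1001✓ 1010✓ 1011✓ 1111✓
Round 1: -000 0-00 1-11 10-0✓ 10-1✓ 100-✓ 101-✓
Round 2: 10--
PIs = {-000, 0-00, 1-11, 10--}

-000, 0-00, 1-11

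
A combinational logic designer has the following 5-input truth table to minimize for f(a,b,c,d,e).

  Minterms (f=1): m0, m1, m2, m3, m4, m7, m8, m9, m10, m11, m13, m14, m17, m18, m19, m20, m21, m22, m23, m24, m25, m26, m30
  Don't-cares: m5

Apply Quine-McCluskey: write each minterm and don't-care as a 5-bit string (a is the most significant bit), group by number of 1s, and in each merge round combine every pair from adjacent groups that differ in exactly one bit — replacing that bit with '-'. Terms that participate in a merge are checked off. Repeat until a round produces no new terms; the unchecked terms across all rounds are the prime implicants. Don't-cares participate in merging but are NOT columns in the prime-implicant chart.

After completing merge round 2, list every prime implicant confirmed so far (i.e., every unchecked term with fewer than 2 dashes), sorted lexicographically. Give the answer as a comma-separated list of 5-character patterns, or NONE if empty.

NONE

size-2^0 implicants → 00000(✓)  00001(✓)  00010(✓)  00011(✓)  00100(✓)  00101(✓)  00111(✓)  01000(✓)  01001(✓)  01010(✓)  01011(✓)  01101(✓)  01110(✓)  10001(✓)  10010(✓)  10011(✓)  10100(✓)  10101(✓)  10110(✓)  10111(✓)  11000(✓)  11001(✓)  11010(✓)  11110(✓)
size-2^1 implicants → -0001(✓)  -0010(✓)  -0011(✓)  -0100(✓)  -0101(✓)  -0111(✓)  -1000(✓)  -1001(✓)  -1010(✓)  -1110(✓)  0-000(✓)  0-001(✓)  0-010(✓)  0-011(✓)  0-101(✓)  00-00(✓)  00-01(✓)  00-11(✓)  000-0(✓)  000-1(✓)  0000-(✓)  0001-(✓)  001-1(✓)  0010-(✓)  01-01(✓)  01-10(✓)  010-0(✓)  010-1(✓)  0100-(✓)  0101-(✓)  1-001(✓)  1-010(✓)  1-110(✓)  10-01(✓)  10-10(✓)  10-11(✓)  100-1(✓)  1001-(✓)  101-0(✓)  101-1(✓)  1010-(✓)  1011-(✓)  11-10(✓)  110-0(✓)  1100-(✓)
size-2^2 implicants → --001  --010  -0-01(✓)  -0-11(✓)  -00-1(✓)  -001-  -01-1(✓)  -010-  -1-10  -10-0  -100-  0--01  0-0-0(✓)  0-0-1(✓)  0-00-(✓)  0-01-(✓)  00--1(✓)  00-0-  000--(✓)  010--(✓)  1--10  10--1(✓)  10-1-  101--
size-2^3 implicants → -0--1  0-0--
Unchecked terms (primes): --001, --010, -0--1, -001-, -010-, -1-10, -10-0, -100-, 0--01, 0-0--, 00-0-, 1--10, 10-1-, 101--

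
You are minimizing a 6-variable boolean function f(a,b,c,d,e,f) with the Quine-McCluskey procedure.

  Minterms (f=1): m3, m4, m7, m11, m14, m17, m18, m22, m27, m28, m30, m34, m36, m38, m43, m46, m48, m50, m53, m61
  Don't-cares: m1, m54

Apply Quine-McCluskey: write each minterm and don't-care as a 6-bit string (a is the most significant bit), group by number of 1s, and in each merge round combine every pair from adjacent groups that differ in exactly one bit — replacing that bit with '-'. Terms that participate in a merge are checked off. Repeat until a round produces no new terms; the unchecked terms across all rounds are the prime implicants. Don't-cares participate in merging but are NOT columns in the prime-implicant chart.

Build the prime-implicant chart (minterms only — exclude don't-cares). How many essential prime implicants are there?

10

size-2^0 implicants → 000001(✓)  000011(✓)  000100(✓)  000111(✓)  001011(✓)  001110(✓)  010001(✓)  010010(✓)  010110(✓)  011011(✓)  011100(✓)  011110(✓)  100010(✓)  100100(✓)  100110(✓)  101011(✓)  101110(✓)  110000(✓)  110010(✓)  110101(✓)  110110(✓)  111101(✓)
size-2^1 implicants → -00100  -01011  -01110  -10010(✓)  -10110(✓)  0-0001  0-1011  0-1110  00-011  000-11  0000-1  01-110  010-10(✓)  0111-0  1-0010(✓)  1-0110(✓)  10-110  100-10(✓)  1001-0  11-101  110-10(✓)  1100-0
size-2^2 implicants → -10-10  1-0-10
Unchecked terms (primes): -00100, -01011, -01110, -10-10, 0-0001, 0-1011, 0-1110, 00-011, 000-11, 0000-1, 01-110, 0111-0, 1-0-10, 10-110, 1001-0, 11-101, 1100-0
Minterm coverage:
  m3 ⊆ 00-011,000-11,0000-1
  m4 ⊆ -00100 [E]
  m7 ⊆ 000-11 [E]
  m11 ⊆ -01011,0-1011,00-011
  m14 ⊆ -01110,0-1110
  m17 ⊆ 0-0001 [E]
  m18 ⊆ -10-10 [E]
  m22 ⊆ -10-10,01-110
  m27 ⊆ 0-1011 [E]
  m28 ⊆ 0111-0 [E]
  m30 ⊆ 0-1110,01-110,0111-0
  m34 ⊆ 1-0-10 [E]
  m36 ⊆ -00100,1001-0
  m38 ⊆ 1-0-10,10-110,1001-0
  m43 ⊆ -01011 [E]
  m46 ⊆ -01110,10-110
  m48 ⊆ 1100-0 [E]
  m50 ⊆ -10-10,1-0-10,1100-0
  m53 ⊆ 11-101 [E]
  m61 ⊆ 11-101 [E]
E = {-00100, -01011, -10-10, 0-0001, 0-1011, 000-11, 0111-0, 1-0-10, 11-101, 1100-0}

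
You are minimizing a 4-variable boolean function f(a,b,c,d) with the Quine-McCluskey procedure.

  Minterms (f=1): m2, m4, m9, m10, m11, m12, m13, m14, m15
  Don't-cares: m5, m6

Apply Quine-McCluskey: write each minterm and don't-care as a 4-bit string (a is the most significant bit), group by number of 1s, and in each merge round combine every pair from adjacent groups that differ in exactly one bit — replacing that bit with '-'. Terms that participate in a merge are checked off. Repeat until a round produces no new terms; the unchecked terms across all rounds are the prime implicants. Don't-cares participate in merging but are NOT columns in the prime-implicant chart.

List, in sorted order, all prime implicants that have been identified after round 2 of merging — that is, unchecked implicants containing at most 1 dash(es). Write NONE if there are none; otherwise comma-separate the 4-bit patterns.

[col 0] 0010*, 0100*, 0101*, 0110*, 1001*, 1010*, 1011*, 1100*, 1101*, 1110*, 1111*
[col 1] -010*, -100*, -101*, -110*, 0-10*, 01-0*, 010-*, 1-01*, 1-10*, 1-11*, 10-1*, 101-*, 11-0*, 11-1*, 110-*, 111-*
[col 2] --10, -1-0, -10-, 1--1, 1-1-, 11--
Prime implicants: --10, -1-0, -10-, 1--1, 1-1-, 11--

NONE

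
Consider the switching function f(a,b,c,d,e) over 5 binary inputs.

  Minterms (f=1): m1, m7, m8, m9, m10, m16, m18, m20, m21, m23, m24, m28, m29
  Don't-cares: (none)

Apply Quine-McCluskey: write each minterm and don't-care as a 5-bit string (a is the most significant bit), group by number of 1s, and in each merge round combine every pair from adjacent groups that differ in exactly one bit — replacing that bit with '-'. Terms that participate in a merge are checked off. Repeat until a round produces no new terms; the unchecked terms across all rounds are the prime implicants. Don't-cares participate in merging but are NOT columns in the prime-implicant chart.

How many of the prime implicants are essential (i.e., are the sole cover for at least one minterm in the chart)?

size-2^0 implicants → 00001(✓)  00111(✓)  01000(✓)  01001(✓)  01010(✓)  10000(✓)  10010(✓)  10100(✓)  10101(✓)  10111(✓)  11000(✓)  11100(✓)  11101(✓)
size-2^1 implicants → -0111  -1000  0-001  010-0  0100-  1-000(✓)  1-100(✓)  1-101(✓)  10-00(✓)  100-0  101-1  1010-(✓)  11-00(✓)  1110-(✓)
size-2^2 implicants → 1--00  1-10-
Unchecked terms (primes): -0111, -1000, 0-001, 010-0, 0100-, 1--00, 1-10-, 100-0, 101-1
Minterm coverage:
  m1 ⊆ 0-001 [E]
  m7 ⊆ -0111 [E]
  m8 ⊆ -1000,010-0,0100-
  m9 ⊆ 0-001,0100-
  m10 ⊆ 010-0 [E]
  m16 ⊆ 1--00,100-0
  m18 ⊆ 100-0 [E]
  m20 ⊆ 1--00,1-10-
  m21 ⊆ 1-10-,101-1
  m23 ⊆ -0111,101-1
  m24 ⊆ -1000,1--00
  m28 ⊆ 1--00,1-10-
  m29 ⊆ 1-10- [E]
E = {-0111, 0-001, 010-0, 1-10-, 100-0}

5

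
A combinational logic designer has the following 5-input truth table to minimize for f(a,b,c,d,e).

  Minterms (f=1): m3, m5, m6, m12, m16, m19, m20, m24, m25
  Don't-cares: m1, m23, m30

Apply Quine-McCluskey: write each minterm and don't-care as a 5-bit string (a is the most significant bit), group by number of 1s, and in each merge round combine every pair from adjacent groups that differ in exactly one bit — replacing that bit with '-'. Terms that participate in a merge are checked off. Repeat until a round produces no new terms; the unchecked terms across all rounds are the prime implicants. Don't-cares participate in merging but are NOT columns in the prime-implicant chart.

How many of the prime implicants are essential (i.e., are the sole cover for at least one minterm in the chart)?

5

[col 0] 00001*, 00011*, 00101*, 00110, 01100, 10000*, 10011*, 10100*, 10111*, 11000*, 11001*, 11110
[col 1] -0011, 00-01, 000-1, 1-000, 10-00, 10-11, 1100-
Prime implicants: -0011, 00-01, 000-1, 00110, 01100, 1-000, 10-00, 10-11, 1100-, 11110
PI chart (minterm → PIs covering it):
  3 | -0011,000-1
  5 | 00-01  (sole → essential)
  6 | 00110  (sole → essential)
  12 | 01100  (sole → essential)
  16 | 1-000,10-00
  19 | -0011,10-11
  20 | 10-00  (sole → essential)
  24 | 1-000,1100-
  25 | 1100-  (sole → essential)
Essential prime implicants: 00-01, 00110, 01100, 10-00, 1100-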